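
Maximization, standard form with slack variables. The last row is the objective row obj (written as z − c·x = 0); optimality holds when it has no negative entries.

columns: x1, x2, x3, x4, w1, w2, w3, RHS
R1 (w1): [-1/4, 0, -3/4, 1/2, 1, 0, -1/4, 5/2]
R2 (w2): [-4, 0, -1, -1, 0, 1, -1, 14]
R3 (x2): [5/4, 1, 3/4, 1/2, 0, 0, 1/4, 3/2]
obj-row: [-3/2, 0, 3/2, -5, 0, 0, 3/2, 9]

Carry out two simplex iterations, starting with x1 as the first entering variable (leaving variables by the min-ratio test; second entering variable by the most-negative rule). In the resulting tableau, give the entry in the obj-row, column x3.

9

Ratio test on column x1 — row 1: entry -1/4 ≤ 0; row 2: entry -4 ≤ 0; row 3: (3/2)/(5/4) = 6/5. Minimum is 6/5 at row 3 (x2 leaves); pivot element 5/4.
Divide row 3 by 5/4; eliminate column x1 from the other rows.
Second iteration: most negative obj-row entry is -22/5 in column x4, so x4 enters.
Ratio test on column x4 — row 1: (14/5)/(3/5) = 14/3; row 2: (94/5)/(3/5) = 94/3; row 3: (6/5)/(2/5) = 3. Minimum is 3 at row 3 (x1 leaves); pivot element 2/5.
Divide row 3 by 2/5; eliminate column x4 from the other rows.
After both pivots, the entry at the obj-row, column x3 is 9.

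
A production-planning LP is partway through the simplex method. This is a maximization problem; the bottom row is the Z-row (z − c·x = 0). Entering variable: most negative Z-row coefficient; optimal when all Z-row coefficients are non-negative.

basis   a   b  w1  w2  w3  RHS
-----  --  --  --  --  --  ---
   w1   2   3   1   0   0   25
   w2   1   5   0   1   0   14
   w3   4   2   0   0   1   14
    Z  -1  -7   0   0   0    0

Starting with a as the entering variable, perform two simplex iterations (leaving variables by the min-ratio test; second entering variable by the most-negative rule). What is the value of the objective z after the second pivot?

56/3

Ratio test on column a — row 1: 25/2 = 25/2; row 2: 14/1 = 14; row 3: 14/4 = 7/2. Minimum is 7/2 at row 3 (w3 leaves); pivot element 4.
Pivot on row 3; the Z-row RHS becomes 0 − (-1)·(7/2) = 7/2.
Next entering variable (most negative Z-row entry -13/2): b.
Ratio test on column b — row 1: 18/2 = 9; row 2: (21/2)/(9/2) = 7/3; row 3: (7/2)/(1/2) = 7. Minimum is 7/3 at row 2 (w2 leaves); pivot element 9/2.
After the second pivot the Z-row RHS is 7/2 − (-13/2)·(7/3) = 56/3.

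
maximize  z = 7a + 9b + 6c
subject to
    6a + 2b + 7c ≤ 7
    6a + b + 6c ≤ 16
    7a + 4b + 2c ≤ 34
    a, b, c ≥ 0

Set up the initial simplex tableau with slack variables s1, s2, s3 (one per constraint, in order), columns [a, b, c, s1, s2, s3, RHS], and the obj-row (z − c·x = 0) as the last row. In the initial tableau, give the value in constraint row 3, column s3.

1

Slack s3 belongs to constraint 3; its column is the unit vector e_3, so the entry in row 3 is 1.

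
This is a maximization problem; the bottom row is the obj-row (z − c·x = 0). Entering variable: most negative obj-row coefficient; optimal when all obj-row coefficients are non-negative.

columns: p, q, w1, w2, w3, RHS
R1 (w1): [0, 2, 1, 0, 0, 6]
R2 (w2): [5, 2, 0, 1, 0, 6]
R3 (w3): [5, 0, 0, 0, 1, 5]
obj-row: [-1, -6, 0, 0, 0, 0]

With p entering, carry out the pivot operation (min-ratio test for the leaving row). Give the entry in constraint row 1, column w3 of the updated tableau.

0

Ratio test on column p — row 1: entry 0 ≤ 0; row 2: 6/5 = 6/5; row 3: 5/5 = 1. Minimum is 1 at row 3 (w3 leaves); pivot element 5.
Divide row 3 by 5; eliminate column p from the other rows.
Row 1 update in column w3: 0 − 0·(1/5) = 0.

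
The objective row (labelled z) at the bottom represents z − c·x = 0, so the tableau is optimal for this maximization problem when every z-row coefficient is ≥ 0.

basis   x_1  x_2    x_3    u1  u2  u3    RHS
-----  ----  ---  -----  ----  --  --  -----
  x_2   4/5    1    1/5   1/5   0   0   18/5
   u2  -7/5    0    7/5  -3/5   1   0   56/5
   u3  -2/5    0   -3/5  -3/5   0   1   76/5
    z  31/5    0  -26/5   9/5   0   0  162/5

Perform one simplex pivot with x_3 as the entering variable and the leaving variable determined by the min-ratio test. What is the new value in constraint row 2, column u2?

5/7

Ratio test on column x_3 — row 1: (18/5)/(1/5) = 18; row 2: (56/5)/(7/5) = 8; row 3: entry -3/5 ≤ 0. Minimum is 8 at row 2 (u2 leaves); pivot element 7/5.
Divide row 2 by 7/5; eliminate column x_3 from the other rows.
In the new row 2, the u2 entry is the old entry divided by the pivot: 1/(7/5) = 5/7.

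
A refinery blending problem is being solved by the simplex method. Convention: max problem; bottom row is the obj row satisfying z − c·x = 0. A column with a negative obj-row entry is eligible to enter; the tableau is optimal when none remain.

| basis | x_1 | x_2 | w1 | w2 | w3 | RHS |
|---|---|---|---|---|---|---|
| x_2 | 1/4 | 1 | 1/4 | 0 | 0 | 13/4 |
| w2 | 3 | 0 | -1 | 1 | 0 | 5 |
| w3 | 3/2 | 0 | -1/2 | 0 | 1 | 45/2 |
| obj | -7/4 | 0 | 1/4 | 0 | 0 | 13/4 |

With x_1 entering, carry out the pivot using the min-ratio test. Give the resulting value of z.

37/6

Ratio test on column x_1 — row 1: (13/4)/(1/4) = 13; row 2: 5/3 = 5/3; row 3: (45/2)/(3/2) = 15. Minimum is 5/3 at row 2 (w2 leaves); pivot element 3.
Pivot on row 2; the obj-row RHS becomes 13/4 − (-7/4)·(5/3) = 37/6.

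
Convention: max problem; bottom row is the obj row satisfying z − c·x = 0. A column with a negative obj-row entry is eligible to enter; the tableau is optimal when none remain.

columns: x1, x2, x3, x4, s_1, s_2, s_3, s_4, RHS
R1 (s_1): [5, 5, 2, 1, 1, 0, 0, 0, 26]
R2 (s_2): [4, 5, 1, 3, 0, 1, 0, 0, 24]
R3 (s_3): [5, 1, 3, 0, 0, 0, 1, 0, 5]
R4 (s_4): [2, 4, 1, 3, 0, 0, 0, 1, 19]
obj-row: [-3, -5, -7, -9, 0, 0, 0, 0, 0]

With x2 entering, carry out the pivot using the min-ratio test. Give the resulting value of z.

Ratio test on column x2 — row 1: 26/5 = 26/5; row 2: 24/5 = 24/5; row 3: 5/1 = 5; row 4: 19/4 = 19/4. Minimum is 19/4 at row 4 (s_4 leaves); pivot element 4.
Pivot on row 4; the obj-row RHS becomes 0 − (-5)·(19/4) = 95/4.

95/4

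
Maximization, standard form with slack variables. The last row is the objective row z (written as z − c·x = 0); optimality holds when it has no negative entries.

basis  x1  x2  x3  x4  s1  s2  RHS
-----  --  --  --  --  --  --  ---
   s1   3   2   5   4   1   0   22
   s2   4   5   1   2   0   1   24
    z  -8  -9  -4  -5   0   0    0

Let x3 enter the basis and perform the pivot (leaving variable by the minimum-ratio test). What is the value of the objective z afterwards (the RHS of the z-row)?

88/5

Ratio test on column x3 — row 1: 22/5 = 22/5; row 2: 24/1 = 24. Minimum is 22/5 at row 1 (s1 leaves); pivot element 5.
Pivot on row 1; the z-row RHS becomes 0 − (-4)·(22/5) = 88/5.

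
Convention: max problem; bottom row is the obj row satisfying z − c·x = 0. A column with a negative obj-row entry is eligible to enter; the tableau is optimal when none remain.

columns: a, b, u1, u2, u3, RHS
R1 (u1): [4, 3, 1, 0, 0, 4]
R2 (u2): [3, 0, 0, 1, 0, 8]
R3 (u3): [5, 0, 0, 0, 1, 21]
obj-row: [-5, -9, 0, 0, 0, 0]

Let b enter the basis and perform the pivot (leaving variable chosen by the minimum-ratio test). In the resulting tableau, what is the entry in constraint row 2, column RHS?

8

Ratio test on column b — row 1: 4/3 = 4/3; row 2: entry 0 ≤ 0; row 3: entry 0 ≤ 0. Minimum is 4/3 at row 1 (u1 leaves); pivot element 3.
Divide row 1 by 3; eliminate column b from the other rows.
Row 2 update in column RHS: 8 − 0·(4/3) = 8.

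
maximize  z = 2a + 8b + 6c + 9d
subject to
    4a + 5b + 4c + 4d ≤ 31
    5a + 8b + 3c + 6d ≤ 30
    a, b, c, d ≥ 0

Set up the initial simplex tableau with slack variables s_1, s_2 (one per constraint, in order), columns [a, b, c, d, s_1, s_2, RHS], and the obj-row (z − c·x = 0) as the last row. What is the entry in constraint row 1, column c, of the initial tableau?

Constraint 1 has coefficient 4 on c.

4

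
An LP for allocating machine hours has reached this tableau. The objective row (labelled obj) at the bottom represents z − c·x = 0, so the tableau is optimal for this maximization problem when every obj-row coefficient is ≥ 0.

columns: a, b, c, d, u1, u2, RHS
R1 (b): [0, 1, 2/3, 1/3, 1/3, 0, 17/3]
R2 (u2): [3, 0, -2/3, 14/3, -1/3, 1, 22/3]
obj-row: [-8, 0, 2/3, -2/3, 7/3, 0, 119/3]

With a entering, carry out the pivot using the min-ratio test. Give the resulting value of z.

Ratio test on column a — row 1: entry 0 ≤ 0; row 2: (22/3)/3 = 22/9. Minimum is 22/9 at row 2 (u2 leaves); pivot element 3.
Pivot on row 2; the obj-row RHS becomes 119/3 − (-8)·(22/9) = 533/9.

533/9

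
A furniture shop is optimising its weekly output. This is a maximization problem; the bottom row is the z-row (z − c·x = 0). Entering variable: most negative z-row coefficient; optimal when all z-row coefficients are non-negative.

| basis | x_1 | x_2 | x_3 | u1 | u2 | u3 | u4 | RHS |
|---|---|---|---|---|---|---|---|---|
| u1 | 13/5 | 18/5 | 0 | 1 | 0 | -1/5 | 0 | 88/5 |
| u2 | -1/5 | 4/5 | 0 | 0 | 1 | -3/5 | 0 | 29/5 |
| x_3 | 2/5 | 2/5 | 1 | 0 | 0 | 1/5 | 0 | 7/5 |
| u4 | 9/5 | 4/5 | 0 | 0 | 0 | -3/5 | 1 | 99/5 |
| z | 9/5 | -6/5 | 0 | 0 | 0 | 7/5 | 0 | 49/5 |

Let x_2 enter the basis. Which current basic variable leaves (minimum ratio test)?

Column x_2 entries and ratios — u1: (88/5)/(18/5) = 44/9; u2: (29/5)/(4/5) = 29/4; x_3: (7/5)/(2/5) = 7/2; u4: (99/5)/(4/5) = 99/4.
Smallest ratio is 7/2 in the row of x_3, so x_3 leaves.

x_3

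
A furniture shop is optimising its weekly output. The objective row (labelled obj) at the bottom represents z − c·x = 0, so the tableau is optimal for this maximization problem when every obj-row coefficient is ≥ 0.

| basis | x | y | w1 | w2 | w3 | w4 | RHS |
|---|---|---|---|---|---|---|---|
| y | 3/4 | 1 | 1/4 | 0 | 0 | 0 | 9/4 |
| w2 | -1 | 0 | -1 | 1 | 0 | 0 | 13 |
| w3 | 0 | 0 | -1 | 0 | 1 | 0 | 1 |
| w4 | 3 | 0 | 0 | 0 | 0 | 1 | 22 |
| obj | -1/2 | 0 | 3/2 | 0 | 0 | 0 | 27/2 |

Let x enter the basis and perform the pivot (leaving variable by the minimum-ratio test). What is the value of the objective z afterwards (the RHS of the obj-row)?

Ratio test on column x — row 1: (9/4)/(3/4) = 3; row 2: entry -1 ≤ 0; row 3: entry 0 ≤ 0; row 4: 22/3 = 22/3. Minimum is 3 at row 1 (y leaves); pivot element 3/4.
Pivot on row 1; the obj-row RHS becomes 27/2 − (-1/2)·3 = 15.

15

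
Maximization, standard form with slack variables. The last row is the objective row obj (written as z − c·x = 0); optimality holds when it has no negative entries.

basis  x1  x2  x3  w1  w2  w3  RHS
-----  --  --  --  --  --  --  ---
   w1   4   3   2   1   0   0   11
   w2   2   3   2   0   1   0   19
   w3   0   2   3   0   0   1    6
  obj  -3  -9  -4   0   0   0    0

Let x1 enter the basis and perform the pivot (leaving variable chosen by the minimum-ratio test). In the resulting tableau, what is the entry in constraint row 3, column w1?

Ratio test on column x1 — row 1: 11/4 = 11/4; row 2: 19/2 = 19/2; row 3: entry 0 ≤ 0. Minimum is 11/4 at row 1 (w1 leaves); pivot element 4.
Divide row 1 by 4; eliminate column x1 from the other rows.
Row 3 update in column w1: 0 − 0·(1/4) = 0.

0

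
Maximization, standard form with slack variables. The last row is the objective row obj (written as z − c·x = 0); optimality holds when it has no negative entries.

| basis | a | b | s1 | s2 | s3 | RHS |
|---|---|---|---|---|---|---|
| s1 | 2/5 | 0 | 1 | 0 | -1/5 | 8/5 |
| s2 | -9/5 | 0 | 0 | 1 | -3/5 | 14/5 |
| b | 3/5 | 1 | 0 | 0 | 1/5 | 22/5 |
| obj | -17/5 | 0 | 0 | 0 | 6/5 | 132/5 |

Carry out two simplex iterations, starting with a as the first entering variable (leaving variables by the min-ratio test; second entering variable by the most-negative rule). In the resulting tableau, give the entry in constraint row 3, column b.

2

Ratio test on column a — row 1: (8/5)/(2/5) = 4; row 2: entry -9/5 ≤ 0; row 3: (22/5)/(3/5) = 22/3. Minimum is 4 at row 1 (s1 leaves); pivot element 2/5.
Divide row 1 by 2/5; eliminate column a from the other rows.
Second iteration: most negative obj-row entry is -1/2 in column s3, so s3 enters.
Ratio test on column s3 — row 1: entry -1/2 ≤ 0; row 2: entry -3/2 ≤ 0; row 3: 2/(1/2) = 4. Minimum is 4 at row 3 (b leaves); pivot element 1/2.
Divide row 3 by 1/2; eliminate column s3 from the other rows.
After both pivots, the entry at constraint row 3, column b is 2.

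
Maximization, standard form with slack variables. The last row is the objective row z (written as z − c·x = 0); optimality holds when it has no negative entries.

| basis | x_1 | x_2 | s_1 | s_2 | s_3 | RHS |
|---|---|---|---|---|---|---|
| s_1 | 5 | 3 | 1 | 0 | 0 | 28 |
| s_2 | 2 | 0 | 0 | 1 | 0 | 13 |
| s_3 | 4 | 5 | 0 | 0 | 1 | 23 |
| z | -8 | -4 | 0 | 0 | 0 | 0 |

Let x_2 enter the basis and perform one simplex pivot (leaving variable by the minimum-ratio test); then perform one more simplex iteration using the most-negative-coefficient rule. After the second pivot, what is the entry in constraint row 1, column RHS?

71/13

Ratio test on column x_2 — row 1: 28/3 = 28/3; row 2: entry 0 ≤ 0; row 3: 23/5 = 23/5. Minimum is 23/5 at row 3 (s_3 leaves); pivot element 5.
Divide row 3 by 5; eliminate column x_2 from the other rows.
Second iteration: most negative z-row entry is -24/5 in column x_1, so x_1 enters.
Ratio test on column x_1 — row 1: (71/5)/(13/5) = 71/13; row 2: 13/2 = 13/2; row 3: (23/5)/(4/5) = 23/4. Minimum is 71/13 at row 1 (s_1 leaves); pivot element 13/5.
Divide row 1 by 13/5; eliminate column x_1 from the other rows.
After both pivots, the entry at constraint row 1, column RHS is 71/13.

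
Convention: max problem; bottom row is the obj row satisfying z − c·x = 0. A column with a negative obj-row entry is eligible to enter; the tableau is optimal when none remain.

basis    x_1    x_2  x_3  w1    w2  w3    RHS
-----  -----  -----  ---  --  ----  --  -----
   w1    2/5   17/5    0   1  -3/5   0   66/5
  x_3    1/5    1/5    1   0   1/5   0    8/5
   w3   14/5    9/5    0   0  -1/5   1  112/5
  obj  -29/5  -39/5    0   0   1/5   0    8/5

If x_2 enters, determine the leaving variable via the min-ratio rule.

Column x_2 entries and ratios — w1: (66/5)/(17/5) = 66/17; x_3: (8/5)/(1/5) = 8; w3: (112/5)/(9/5) = 112/9.
Smallest ratio is 66/17 in the row of w1, so w1 leaves.

w1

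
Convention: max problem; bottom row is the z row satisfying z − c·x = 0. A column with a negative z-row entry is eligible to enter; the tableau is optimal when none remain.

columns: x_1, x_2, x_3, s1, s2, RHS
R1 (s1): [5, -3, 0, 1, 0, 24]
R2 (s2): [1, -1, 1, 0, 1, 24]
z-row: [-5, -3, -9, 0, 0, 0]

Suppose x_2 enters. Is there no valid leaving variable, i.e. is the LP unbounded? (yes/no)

yes

Every constraint-row entry in column x_2 is ≤ 0, so increasing x_2 is unbounded.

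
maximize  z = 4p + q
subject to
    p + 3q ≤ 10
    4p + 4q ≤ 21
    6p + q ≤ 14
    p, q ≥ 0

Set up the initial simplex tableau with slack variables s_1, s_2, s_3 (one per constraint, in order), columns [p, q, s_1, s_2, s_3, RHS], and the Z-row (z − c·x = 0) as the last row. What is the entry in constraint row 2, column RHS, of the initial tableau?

21

The RHS of constraint 2 is b_2 = 21.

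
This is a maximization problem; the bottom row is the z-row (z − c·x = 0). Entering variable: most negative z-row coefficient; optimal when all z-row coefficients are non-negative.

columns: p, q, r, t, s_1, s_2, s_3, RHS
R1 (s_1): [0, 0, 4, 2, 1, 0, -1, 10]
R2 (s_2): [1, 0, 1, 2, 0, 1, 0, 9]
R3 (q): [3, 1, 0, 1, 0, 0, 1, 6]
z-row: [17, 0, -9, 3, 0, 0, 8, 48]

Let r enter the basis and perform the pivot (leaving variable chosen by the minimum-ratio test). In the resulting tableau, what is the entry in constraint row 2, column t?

3/2

Ratio test on column r — row 1: 10/4 = 5/2; row 2: 9/1 = 9; row 3: entry 0 ≤ 0. Minimum is 5/2 at row 1 (s_1 leaves); pivot element 4.
Divide row 1 by 4; eliminate column r from the other rows.
Row 2 update in column t: 2 − 1·(1/2) = 3/2.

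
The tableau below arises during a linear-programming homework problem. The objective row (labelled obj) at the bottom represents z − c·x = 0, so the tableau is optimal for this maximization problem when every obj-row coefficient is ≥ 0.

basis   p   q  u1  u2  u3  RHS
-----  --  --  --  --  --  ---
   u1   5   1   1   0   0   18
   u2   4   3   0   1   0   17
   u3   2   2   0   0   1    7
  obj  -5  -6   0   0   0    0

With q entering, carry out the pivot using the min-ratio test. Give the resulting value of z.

Ratio test on column q — row 1: 18/1 = 18; row 2: 17/3 = 17/3; row 3: 7/2 = 7/2. Minimum is 7/2 at row 3 (u3 leaves); pivot element 2.
Pivot on row 3; the obj-row RHS becomes 0 − (-6)·(7/2) = 21.

21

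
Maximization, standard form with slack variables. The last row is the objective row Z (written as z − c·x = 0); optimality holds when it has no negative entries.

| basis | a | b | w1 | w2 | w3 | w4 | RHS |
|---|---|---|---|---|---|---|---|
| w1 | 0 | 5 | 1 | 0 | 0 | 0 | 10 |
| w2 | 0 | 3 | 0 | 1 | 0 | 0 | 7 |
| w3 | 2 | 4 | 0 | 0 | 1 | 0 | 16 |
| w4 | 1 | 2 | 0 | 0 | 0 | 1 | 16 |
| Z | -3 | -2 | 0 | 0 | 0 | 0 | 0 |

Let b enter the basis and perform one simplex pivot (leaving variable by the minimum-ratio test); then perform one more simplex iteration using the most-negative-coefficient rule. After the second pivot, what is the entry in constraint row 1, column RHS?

Ratio test on column b — row 1: 10/5 = 2; row 2: 7/3 = 7/3; row 3: 16/4 = 4; row 4: 16/2 = 8. Minimum is 2 at row 1 (w1 leaves); pivot element 5.
Divide row 1 by 5; eliminate column b from the other rows.
Second iteration: most negative Z-row entry is -3 in column a, so a enters.
Ratio test on column a — row 1: entry 0 ≤ 0; row 2: entry 0 ≤ 0; row 3: 8/2 = 4; row 4: 12/1 = 12. Minimum is 4 at row 3 (w3 leaves); pivot element 2.
Divide row 3 by 2; eliminate column a from the other rows.
After both pivots, the entry at constraint row 1, column RHS is 2.

2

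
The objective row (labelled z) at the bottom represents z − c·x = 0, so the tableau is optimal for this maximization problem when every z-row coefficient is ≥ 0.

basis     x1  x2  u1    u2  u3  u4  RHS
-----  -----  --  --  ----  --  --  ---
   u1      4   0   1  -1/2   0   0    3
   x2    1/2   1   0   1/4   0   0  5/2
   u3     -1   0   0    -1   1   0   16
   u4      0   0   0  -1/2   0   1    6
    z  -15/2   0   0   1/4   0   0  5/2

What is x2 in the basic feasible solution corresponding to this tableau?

x2 is basic (row 2); its value is the RHS of that row, 5/2.

5/2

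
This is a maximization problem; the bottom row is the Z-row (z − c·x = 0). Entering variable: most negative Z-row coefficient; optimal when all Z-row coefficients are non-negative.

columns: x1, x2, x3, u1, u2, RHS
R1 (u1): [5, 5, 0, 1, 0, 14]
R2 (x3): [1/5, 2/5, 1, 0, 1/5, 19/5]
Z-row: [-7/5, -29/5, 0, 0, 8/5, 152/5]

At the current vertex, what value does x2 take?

x2 is not in the basis, so in the current basic feasible solution x2 = 0.

0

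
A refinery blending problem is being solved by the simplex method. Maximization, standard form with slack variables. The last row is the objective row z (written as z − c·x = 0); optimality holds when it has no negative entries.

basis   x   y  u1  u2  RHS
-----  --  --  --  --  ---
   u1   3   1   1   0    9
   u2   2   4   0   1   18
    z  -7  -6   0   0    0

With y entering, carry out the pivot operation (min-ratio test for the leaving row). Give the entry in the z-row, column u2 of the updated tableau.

Ratio test on column y — row 1: 9/1 = 9; row 2: 18/4 = 9/2. Minimum is 9/2 at row 2 (u2 leaves); pivot element 4.
Divide row 2 by 4; eliminate column y from the other rows.
z-row update in column u2: 0 − (-6)·(1/4) = 3/2.

3/2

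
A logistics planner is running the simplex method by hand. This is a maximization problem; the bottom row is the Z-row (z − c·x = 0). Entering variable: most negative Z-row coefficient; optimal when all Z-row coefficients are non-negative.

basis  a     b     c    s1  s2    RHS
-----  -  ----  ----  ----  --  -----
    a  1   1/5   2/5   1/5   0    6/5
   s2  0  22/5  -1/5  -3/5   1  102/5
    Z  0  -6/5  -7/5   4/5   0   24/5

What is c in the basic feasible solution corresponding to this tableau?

0

c is not in the basis, so in the current basic feasible solution c = 0.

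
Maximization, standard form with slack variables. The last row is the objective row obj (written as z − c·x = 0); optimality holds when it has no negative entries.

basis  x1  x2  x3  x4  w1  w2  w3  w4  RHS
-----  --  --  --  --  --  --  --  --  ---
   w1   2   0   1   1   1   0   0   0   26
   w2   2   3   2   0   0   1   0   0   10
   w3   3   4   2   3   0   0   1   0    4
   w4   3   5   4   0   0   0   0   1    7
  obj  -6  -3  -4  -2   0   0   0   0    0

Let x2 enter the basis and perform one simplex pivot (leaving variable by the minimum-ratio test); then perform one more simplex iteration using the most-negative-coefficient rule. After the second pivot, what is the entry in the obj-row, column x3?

Ratio test on column x2 — row 1: entry 0 ≤ 0; row 2: 10/3 = 10/3; row 3: 4/4 = 1; row 4: 7/5 = 7/5. Minimum is 1 at row 3 (w3 leaves); pivot element 4.
Divide row 3 by 4; eliminate column x2 from the other rows.
Second iteration: most negative obj-row entry is -15/4 in column x1, so x1 enters.
Ratio test on column x1 — row 1: 26/2 = 13; row 2: entry -1/4 ≤ 0; row 3: 1/(3/4) = 4/3; row 4: entry -3/4 ≤ 0. Minimum is 4/3 at row 3 (x2 leaves); pivot element 3/4.
Divide row 3 by 3/4; eliminate column x1 from the other rows.
After both pivots, the entry at the obj-row, column x3 is 0.

0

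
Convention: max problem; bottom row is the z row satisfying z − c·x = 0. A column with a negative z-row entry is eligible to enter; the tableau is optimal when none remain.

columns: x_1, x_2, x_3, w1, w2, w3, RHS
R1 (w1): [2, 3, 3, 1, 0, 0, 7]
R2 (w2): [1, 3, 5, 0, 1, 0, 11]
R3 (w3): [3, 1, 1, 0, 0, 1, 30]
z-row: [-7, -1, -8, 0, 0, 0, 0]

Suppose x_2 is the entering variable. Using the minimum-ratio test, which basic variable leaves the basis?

Column x_2 entries and ratios — w1: 7/3 = 7/3; w2: 11/3 = 11/3; w3: 30/1 = 30.
Smallest ratio is 7/3 in the row of w1, so w1 leaves.

w1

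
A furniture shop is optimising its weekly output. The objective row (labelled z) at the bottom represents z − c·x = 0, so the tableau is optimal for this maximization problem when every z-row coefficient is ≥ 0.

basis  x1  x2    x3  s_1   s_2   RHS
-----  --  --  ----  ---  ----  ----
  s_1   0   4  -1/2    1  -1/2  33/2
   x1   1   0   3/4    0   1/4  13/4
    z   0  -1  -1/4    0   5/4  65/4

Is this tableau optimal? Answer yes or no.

The z-row has a negative entry -1 in column x2, so it is not optimal.

no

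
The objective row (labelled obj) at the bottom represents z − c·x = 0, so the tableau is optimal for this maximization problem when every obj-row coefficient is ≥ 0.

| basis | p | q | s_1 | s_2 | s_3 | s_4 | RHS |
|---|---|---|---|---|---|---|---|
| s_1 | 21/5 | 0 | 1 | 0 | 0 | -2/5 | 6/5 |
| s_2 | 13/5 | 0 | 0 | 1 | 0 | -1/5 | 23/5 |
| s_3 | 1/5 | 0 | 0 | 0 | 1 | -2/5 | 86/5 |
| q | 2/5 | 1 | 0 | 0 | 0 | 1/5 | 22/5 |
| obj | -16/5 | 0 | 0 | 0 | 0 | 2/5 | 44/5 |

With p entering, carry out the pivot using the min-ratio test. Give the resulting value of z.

68/7

Ratio test on column p — row 1: (6/5)/(21/5) = 2/7; row 2: (23/5)/(13/5) = 23/13; row 3: (86/5)/(1/5) = 86; row 4: (22/5)/(2/5) = 11. Minimum is 2/7 at row 1 (s_1 leaves); pivot element 21/5.
Pivot on row 1; the obj-row RHS becomes 44/5 − (-16/5)·(2/7) = 68/7.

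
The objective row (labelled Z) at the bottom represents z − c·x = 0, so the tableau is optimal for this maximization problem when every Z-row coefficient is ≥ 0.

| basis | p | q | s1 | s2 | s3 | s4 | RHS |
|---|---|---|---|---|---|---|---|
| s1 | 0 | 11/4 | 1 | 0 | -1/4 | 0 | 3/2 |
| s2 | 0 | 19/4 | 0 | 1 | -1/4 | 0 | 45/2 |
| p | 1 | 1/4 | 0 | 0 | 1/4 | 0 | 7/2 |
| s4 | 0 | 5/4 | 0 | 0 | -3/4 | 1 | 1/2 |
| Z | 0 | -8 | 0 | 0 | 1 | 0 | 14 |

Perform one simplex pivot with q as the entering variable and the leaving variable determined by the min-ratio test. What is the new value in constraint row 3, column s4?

-1/5

Ratio test on column q — row 1: (3/2)/(11/4) = 6/11; row 2: (45/2)/(19/4) = 90/19; row 3: (7/2)/(1/4) = 14; row 4: (1/2)/(5/4) = 2/5. Minimum is 2/5 at row 4 (s4 leaves); pivot element 5/4.
Divide row 4 by 5/4; eliminate column q from the other rows.
Row 3 update in column s4: 0 − (1/4)·(4/5) = -1/5.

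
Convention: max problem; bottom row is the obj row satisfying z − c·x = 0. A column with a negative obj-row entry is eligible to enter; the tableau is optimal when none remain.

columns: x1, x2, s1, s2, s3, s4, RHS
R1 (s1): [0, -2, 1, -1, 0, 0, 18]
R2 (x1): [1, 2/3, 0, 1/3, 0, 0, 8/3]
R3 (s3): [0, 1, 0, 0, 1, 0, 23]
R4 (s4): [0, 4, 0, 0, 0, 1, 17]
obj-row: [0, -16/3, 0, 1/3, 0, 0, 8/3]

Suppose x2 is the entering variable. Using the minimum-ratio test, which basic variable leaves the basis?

x1

Column x2 entries and ratios — s1: -2 ≤ 0, skip; x1: (8/3)/(2/3) = 4; s3: 23/1 = 23; s4: 17/4 = 17/4.
Smallest ratio is 4 in the row of x1, so x1 leaves.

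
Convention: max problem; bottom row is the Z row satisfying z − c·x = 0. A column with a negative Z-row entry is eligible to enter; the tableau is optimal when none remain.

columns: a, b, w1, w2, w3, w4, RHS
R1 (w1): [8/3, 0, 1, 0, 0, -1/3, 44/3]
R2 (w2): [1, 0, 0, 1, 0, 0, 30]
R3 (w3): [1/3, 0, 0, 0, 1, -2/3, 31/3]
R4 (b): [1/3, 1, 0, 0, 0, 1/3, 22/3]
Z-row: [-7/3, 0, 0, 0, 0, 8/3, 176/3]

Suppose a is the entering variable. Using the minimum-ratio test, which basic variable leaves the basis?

Column a entries and ratios — w1: (44/3)/(8/3) = 11/2; w2: 30/1 = 30; w3: (31/3)/(1/3) = 31; b: (22/3)/(1/3) = 22.
Smallest ratio is 11/2 in the row of w1, so w1 leaves.

w1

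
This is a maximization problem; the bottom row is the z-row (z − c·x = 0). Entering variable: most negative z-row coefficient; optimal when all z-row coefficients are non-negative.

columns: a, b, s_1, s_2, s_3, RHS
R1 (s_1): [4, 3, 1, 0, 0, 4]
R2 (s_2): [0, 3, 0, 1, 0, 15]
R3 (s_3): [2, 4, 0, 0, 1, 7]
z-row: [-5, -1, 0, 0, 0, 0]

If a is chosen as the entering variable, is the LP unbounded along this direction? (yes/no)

Column a has positive entries in row(s) 1, 3, so the ratio test bounds it — not unbounded.

no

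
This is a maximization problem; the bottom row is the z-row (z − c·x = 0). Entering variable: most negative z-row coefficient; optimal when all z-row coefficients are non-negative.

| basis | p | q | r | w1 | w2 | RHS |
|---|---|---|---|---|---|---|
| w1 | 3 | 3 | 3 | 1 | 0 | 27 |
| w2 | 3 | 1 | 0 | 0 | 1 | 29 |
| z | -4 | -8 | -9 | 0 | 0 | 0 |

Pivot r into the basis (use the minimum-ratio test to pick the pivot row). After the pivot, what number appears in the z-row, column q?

1

Ratio test on column r — row 1: 27/3 = 9; row 2: entry 0 ≤ 0. Minimum is 9 at row 1 (w1 leaves); pivot element 3.
Divide row 1 by 3; eliminate column r from the other rows.
z-row update in column q: -8 − (-9)·1 = 1.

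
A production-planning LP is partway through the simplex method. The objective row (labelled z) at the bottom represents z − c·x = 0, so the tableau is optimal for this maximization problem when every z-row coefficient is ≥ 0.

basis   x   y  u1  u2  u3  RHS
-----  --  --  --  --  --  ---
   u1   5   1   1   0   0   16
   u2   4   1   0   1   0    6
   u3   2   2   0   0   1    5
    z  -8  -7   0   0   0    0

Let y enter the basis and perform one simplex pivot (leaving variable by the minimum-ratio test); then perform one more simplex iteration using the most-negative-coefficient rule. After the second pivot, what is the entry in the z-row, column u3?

10/3

Ratio test on column y — row 1: 16/1 = 16; row 2: 6/1 = 6; row 3: 5/2 = 5/2. Minimum is 5/2 at row 3 (u3 leaves); pivot element 2.
Divide row 3 by 2; eliminate column y from the other rows.
Second iteration: most negative z-row entry is -1 in column x, so x enters.
Ratio test on column x — row 1: (27/2)/4 = 27/8; row 2: (7/2)/3 = 7/6; row 3: (5/2)/1 = 5/2. Minimum is 7/6 at row 2 (u2 leaves); pivot element 3.
Divide row 2 by 3; eliminate column x from the other rows.
After both pivots, the entry at the z-row, column u3 is 10/3.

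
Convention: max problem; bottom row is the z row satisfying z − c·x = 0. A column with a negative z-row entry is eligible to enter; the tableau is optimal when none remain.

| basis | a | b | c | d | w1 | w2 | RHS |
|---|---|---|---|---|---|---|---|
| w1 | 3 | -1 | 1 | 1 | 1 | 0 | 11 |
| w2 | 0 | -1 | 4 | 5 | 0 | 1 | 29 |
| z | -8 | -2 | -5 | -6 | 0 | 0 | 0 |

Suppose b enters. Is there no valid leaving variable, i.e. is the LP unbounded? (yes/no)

Every constraint-row entry in column b is ≤ 0, so increasing b is unbounded.

yes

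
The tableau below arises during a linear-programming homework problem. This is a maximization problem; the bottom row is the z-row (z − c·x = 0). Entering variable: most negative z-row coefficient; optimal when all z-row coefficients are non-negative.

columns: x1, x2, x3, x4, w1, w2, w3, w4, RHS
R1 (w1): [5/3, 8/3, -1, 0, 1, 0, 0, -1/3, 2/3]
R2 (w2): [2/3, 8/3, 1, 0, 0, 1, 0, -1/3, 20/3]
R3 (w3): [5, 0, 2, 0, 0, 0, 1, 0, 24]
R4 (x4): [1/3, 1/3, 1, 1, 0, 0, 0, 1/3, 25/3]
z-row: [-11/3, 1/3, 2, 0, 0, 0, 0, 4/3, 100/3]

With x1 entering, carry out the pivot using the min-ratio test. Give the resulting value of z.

Ratio test on column x1 — row 1: (2/3)/(5/3) = 2/5; row 2: (20/3)/(2/3) = 10; row 3: 24/5 = 24/5; row 4: (25/3)/(1/3) = 25. Minimum is 2/5 at row 1 (w1 leaves); pivot element 5/3.
Pivot on row 1; the z-row RHS becomes 100/3 − (-11/3)·(2/5) = 174/5.

174/5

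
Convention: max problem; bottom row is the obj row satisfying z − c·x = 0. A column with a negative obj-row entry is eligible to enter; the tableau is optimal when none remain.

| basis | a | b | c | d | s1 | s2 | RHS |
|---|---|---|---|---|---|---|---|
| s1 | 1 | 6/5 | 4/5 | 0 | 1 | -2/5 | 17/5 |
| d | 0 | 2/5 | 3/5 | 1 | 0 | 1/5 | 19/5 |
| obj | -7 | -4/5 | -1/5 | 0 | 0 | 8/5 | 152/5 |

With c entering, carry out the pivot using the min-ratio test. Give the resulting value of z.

125/4

Ratio test on column c — row 1: (17/5)/(4/5) = 17/4; row 2: (19/5)/(3/5) = 19/3. Minimum is 17/4 at row 1 (s1 leaves); pivot element 4/5.
Pivot on row 1; the obj-row RHS becomes 152/5 − (-1/5)·(17/4) = 125/4.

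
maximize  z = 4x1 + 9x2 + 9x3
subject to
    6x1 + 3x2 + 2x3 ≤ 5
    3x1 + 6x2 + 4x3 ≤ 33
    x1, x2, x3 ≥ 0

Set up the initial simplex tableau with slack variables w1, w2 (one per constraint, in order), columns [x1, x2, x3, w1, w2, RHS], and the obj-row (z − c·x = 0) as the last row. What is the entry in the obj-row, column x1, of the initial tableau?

-4

The obj-row carries the negated objective coefficients: the x1 entry is -4.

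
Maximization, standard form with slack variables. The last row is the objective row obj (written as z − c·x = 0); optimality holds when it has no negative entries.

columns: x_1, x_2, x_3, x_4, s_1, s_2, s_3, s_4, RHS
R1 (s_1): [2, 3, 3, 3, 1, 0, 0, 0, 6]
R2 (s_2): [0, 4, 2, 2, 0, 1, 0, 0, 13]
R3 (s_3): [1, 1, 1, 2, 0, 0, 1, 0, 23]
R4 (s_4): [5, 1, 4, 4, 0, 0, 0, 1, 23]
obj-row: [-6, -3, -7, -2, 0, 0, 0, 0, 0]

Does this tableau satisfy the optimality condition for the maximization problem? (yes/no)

The obj-row has a negative entry -7 in column x_3, so it is not optimal.

no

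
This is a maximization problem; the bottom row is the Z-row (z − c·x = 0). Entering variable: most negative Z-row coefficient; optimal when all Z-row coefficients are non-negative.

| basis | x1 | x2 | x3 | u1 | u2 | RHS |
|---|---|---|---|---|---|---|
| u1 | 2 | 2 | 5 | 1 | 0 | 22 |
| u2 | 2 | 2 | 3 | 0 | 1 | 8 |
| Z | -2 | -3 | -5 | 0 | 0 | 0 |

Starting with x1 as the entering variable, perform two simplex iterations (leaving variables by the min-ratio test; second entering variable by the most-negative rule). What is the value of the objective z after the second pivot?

40/3

Ratio test on column x1 — row 1: 22/2 = 11; row 2: 8/2 = 4. Minimum is 4 at row 2 (u2 leaves); pivot element 2.
Pivot on row 2; the Z-row RHS becomes 0 − (-2)·4 = 8.
Next entering variable (most negative Z-row entry -2): x3.
Ratio test on column x3 — row 1: 14/2 = 7; row 2: 4/(3/2) = 8/3. Minimum is 8/3 at row 2 (x1 leaves); pivot element 3/2.
After the second pivot the Z-row RHS is 8 − (-2)·(8/3) = 40/3.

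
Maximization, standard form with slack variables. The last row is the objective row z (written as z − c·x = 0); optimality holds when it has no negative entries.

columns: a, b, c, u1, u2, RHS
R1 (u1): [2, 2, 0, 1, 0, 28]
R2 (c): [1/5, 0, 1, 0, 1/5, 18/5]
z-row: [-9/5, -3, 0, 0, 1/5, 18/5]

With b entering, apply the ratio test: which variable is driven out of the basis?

u1

Column b entries and ratios — u1: 28/2 = 14; c: 0 ≤ 0, skip.
Smallest ratio is 14 in the row of u1, so u1 leaves.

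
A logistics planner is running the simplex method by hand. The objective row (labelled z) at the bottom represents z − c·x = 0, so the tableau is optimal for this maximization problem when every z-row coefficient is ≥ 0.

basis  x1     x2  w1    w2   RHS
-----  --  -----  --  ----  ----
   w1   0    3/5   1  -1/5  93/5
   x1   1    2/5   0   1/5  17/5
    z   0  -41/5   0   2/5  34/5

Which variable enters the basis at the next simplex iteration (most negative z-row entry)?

Negative z-row entries: x2: -41/5.
The most negative is -41/5 in column x2, so x2 enters.

x2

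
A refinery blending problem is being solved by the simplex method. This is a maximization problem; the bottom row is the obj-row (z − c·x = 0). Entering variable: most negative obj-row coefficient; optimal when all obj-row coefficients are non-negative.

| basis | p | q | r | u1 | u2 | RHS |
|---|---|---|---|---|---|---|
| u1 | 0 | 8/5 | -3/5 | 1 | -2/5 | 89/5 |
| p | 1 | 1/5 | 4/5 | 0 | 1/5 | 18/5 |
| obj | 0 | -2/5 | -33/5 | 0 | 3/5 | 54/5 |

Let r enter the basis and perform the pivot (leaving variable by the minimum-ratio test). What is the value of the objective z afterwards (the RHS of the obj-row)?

Ratio test on column r — row 1: entry -3/5 ≤ 0; row 2: (18/5)/(4/5) = 9/2. Minimum is 9/2 at row 2 (p leaves); pivot element 4/5.
Pivot on row 2; the obj-row RHS becomes 54/5 − (-33/5)·(9/2) = 81/2.

81/2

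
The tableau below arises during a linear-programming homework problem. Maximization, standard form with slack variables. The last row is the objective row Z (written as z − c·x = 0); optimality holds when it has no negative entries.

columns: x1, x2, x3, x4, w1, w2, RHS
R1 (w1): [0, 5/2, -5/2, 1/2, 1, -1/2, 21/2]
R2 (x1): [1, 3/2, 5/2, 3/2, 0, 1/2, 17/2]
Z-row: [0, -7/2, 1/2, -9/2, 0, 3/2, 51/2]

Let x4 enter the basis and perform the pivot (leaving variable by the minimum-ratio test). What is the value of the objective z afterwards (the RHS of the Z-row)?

51

Ratio test on column x4 — row 1: (21/2)/(1/2) = 21; row 2: (17/2)/(3/2) = 17/3. Minimum is 17/3 at row 2 (x1 leaves); pivot element 3/2.
Pivot on row 2; the Z-row RHS becomes 51/2 − (-9/2)·(17/3) = 51.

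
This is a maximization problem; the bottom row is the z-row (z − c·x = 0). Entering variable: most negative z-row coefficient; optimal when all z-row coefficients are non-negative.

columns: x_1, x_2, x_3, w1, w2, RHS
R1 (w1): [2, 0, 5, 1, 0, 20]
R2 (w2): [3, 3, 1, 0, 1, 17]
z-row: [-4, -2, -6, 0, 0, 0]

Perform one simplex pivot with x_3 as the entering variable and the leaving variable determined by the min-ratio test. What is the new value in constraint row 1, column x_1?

2/5

Ratio test on column x_3 — row 1: 20/5 = 4; row 2: 17/1 = 17. Minimum is 4 at row 1 (w1 leaves); pivot element 5.
Divide row 1 by 5; eliminate column x_3 from the other rows.
In the new row 1, the x_1 entry is the old entry divided by the pivot: 2/5 = 2/5.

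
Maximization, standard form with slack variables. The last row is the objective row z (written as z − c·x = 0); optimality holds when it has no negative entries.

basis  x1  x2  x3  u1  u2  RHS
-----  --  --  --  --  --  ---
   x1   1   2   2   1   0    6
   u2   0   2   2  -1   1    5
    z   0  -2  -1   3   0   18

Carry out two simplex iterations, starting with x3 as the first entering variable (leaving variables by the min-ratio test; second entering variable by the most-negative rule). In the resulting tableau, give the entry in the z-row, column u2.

1

Ratio test on column x3 — row 1: 6/2 = 3; row 2: 5/2 = 5/2. Minimum is 5/2 at row 2 (u2 leaves); pivot element 2.
Divide row 2 by 2; eliminate column x3 from the other rows.
Second iteration: most negative z-row entry is -1 in column x2, so x2 enters.
Ratio test on column x2 — row 1: entry 0 ≤ 0; row 2: (5/2)/1 = 5/2. Minimum is 5/2 at row 2 (x3 leaves); pivot element 1.
Divide row 2 by 1; eliminate column x2 from the other rows.
After both pivots, the entry at the z-row, column u2 is 1.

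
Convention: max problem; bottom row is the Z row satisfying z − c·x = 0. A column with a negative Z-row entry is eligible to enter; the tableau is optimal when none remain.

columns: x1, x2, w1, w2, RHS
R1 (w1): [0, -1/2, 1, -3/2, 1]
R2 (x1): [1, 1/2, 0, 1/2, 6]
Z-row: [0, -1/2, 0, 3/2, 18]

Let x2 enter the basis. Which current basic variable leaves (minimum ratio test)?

Column x2 entries and ratios — w1: -1/2 ≤ 0, skip; x1: 6/(1/2) = 12.
Smallest ratio is 12 in the row of x1, so x1 leaves.

x1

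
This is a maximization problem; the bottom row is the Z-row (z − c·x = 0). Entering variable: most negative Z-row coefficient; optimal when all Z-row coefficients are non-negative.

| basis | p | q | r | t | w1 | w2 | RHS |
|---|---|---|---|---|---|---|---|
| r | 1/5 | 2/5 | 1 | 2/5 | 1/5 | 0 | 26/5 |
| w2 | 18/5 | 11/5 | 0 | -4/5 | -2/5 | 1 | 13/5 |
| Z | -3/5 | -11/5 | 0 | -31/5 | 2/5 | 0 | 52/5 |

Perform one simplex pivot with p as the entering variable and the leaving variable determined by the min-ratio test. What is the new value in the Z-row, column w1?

1/3

Ratio test on column p — row 1: (26/5)/(1/5) = 26; row 2: (13/5)/(18/5) = 13/18. Minimum is 13/18 at row 2 (w2 leaves); pivot element 18/5.
Divide row 2 by 18/5; eliminate column p from the other rows.
Z-row update in column w1: 2/5 − (-3/5)·(-1/9) = 1/3.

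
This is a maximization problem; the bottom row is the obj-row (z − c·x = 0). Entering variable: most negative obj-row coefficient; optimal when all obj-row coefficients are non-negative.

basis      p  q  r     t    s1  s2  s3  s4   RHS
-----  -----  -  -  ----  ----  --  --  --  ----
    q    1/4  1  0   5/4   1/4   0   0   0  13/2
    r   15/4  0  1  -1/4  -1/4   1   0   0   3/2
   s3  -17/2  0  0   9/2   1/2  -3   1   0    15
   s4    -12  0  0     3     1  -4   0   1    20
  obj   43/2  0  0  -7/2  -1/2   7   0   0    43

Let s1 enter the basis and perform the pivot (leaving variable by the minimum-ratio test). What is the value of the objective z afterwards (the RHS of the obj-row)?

53

Ratio test on column s1 — row 1: (13/2)/(1/4) = 26; row 2: entry -1/4 ≤ 0; row 3: 15/(1/2) = 30; row 4: 20/1 = 20. Minimum is 20 at row 4 (s4 leaves); pivot element 1.
Pivot on row 4; the obj-row RHS becomes 43 − (-1/2)·20 = 53.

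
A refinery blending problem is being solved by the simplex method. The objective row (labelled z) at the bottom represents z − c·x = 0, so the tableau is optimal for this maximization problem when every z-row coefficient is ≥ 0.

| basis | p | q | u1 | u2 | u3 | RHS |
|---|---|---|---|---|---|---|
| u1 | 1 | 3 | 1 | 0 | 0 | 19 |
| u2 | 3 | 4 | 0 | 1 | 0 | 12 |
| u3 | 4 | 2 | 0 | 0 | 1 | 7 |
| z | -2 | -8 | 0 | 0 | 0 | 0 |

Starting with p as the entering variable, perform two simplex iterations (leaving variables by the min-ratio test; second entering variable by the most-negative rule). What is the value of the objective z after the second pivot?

Ratio test on column p — row 1: 19/1 = 19; row 2: 12/3 = 4; row 3: 7/4 = 7/4. Minimum is 7/4 at row 3 (u3 leaves); pivot element 4.
Pivot on row 3; the z-row RHS becomes 0 − (-2)·(7/4) = 7/2.
Next entering variable (most negative z-row entry -7): q.
Ratio test on column q — row 1: (69/4)/(5/2) = 69/10; row 2: (27/4)/(5/2) = 27/10; row 3: (7/4)/(1/2) = 7/2. Minimum is 27/10 at row 2 (u2 leaves); pivot element 5/2.
After the second pivot the z-row RHS is 7/2 − (-7)·(27/10) = 112/5.

112/5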